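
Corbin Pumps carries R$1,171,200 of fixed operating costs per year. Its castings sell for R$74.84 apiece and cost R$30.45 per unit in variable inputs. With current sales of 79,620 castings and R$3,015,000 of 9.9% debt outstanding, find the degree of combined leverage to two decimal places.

1.71

At 79,620 units, contribution = 79,620 × R$44.39 = R$3,534,331.80.
Subtracting fixed costs: EBIT = R$3,534,331.80 − R$1,171,200 = R$2,363,131.80. Interest = R$298,485.00, so EBIT − I = R$2,064,646.80.
DCL = contribution ÷ (EBIT − I) = R$3,534,331.80 ÷ R$2,064,646.80 = 1.7118.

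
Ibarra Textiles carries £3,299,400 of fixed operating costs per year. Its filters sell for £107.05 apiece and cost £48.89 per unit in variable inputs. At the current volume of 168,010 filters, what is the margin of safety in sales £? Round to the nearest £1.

Contribution margin per unit = £107.05 − £48.89 = £58.16. Break-even units = £3,299,400 ÷ £58.16 = 56,729.71; break-even revenue = 56,729.71 × £107.05 = £6,072,915.58.
Actual sales revenue = 168,010 × £107.05 = £17,985,470.50.
Margin of safety = £17,985,470.50 − £6,072,915.58 = £11,912,555.

£11,912,555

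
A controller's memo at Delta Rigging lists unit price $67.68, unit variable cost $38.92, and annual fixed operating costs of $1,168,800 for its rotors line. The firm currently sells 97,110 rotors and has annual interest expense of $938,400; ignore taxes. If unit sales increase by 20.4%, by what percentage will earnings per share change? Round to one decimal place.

At 97,110 units, contribution = 97,110 × $28.76 = $2,792,883.60.
Subtracting fixed costs: EBIT = $2,792,883.60 − $1,168,800 = $1,624,083.60.
After interest of $938,400.00, pre-tax earnings = $685,683.60.
DCL = total CM / (EBIT − I) = $2,792,883.60 / $685,683.60 = 4.0731.
%ΔEPS = DCL × %ΔSales = 4.0731 × +20.4% = +83.1%.

+83.1%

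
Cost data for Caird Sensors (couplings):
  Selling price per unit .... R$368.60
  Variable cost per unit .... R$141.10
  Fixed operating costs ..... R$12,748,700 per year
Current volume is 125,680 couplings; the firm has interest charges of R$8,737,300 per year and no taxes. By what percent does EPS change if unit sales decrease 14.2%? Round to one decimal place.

-57.1%

At 125,680 units, contribution = 125,680 × R$227.50 = R$28,592,200.00.
Subtracting fixed costs: EBIT = R$28,592,200.00 − R$12,748,700 = R$15,843,500.00.
Interest = R$8,737,300.00, so EBIT − I = R$7,106,200.00.
DCL = total CM / (EBIT − I) = R$28,592,200.00 / R$7,106,200.00 = 4.0236.
EPS therefore changes by 4.0236 × (-14.2%) = -57.1%.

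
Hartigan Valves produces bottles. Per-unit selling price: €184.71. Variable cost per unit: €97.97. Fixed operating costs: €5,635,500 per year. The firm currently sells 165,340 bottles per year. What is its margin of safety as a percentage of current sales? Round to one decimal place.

60.7%

Contribution margin per unit = €184.71 − €97.97 = €86.74. Break-even units = €5,635,500 ÷ €86.74 = 64,970.03; break-even revenue = 64,970.03 × €184.71 = €12,000,613.38.
Current sales = 165,340 × €184.71 = €30,539,951.40.
Margin of safety = (€30,539,951.40 − €12,000,613.38) ÷ €30,539,951.40 = 60.7%.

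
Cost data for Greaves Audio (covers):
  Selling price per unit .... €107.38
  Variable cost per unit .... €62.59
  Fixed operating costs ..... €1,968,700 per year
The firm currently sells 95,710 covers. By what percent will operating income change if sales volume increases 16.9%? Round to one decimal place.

+31.3%

Contribution at this volume is 95,710 × €44.79 = €4,286,850.90.
EBIT = €4,286,850.90 − €1,968,700 = €2,318,150.90.
DOL = contribution ÷ EBIT = €4,286,850.90 ÷ €2,318,150.90 = 1.8493.
So EBIT moves 1.8493 × (+16.9%) = +31.3%.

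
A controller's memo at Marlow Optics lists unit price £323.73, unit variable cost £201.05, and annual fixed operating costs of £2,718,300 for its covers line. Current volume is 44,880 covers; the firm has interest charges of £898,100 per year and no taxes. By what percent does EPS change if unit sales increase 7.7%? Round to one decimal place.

+22.4%

Total contribution margin = 44,880 × £122.68 = £5,505,878.40.
Subtracting fixed costs: EBIT = £5,505,878.40 − £2,718,300 = £2,787,578.40.
After interest of £898,100.00, pre-tax earnings = £1,889,478.40.
DCL = total CM / (EBIT − I) = £5,505,878.40 / £1,889,478.40 = 2.9140.
%ΔEPS = DCL × %ΔSales = 2.9140 × +7.7% = +22.4%.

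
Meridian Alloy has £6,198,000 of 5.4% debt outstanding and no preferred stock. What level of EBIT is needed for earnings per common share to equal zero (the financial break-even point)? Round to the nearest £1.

£334,692

Annual interest = 5.4% × £6,198,000 = £334,692.00.
Without preferred stock the financial break-even is simply EBIT = interest = £334,692.00.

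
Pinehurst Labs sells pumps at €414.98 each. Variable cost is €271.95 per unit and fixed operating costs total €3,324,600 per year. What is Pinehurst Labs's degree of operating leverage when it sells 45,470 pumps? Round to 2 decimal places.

2.05

Total contribution margin = 45,470 × €143.03 = €6,503,574.10.
Subtracting fixed costs: EBIT = €6,503,574.10 − €3,324,600 = €3,178,974.10.
Degree of operating leverage = €6,503,574.10 / €3,178,974.10 = 2.0458.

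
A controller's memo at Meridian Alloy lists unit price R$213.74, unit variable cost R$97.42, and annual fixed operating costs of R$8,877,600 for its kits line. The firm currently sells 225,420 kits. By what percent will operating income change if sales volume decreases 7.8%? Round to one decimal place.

-11.8%

Contribution at this volume is 225,420 × R$116.32 = R$26,220,854.40.
Operating income = contribution − fixed costs = R$26,220,854.40 − R$8,877,600 = R$17,343,254.40.
Degree of operating leverage = R$26,220,854.40 / R$17,343,254.40 = 1.5119.
%ΔEBIT = DOL × %ΔSales = 1.5119 × -7.8% = -11.8%.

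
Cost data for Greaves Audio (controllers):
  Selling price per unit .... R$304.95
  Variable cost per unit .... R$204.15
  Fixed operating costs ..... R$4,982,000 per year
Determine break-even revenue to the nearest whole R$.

CM per unit = R$304.95 − R$204.15 = R$100.80; CM ratio = R$100.80 / R$304.95 = 0.3305.
Break-even revenue = fixed costs × price ÷ CM = R$4,982,000 × R$304.95 ÷ R$100.80 = R$15,072,033.

R$15,072,033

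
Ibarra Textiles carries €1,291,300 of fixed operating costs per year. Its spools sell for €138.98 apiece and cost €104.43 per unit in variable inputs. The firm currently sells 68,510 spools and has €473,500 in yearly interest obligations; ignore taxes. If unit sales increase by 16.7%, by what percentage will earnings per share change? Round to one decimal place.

+65.6%

At 68,510 units, contribution = 68,510 × €34.55 = €2,367,020.50.
EBIT = €2,367,020.50 − €1,291,300 = €1,075,720.50.
After interest of €473,500.00, pre-tax earnings = €602,220.50.
Degree of combined leverage = contribution ÷ (EBIT − I) = €2,367,020.50 ÷ €602,220.50 = 3.9305.
%ΔEPS = DCL × %ΔSales = 3.9305 × +16.7% = +65.6%.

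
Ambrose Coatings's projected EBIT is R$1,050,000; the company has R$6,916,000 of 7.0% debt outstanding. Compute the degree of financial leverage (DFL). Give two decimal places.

Interest = R$484,120.00.
Degree of financial leverage = EBIT / (EBIT − interest) = R$1,050,000 / R$565,880.00 = 1.8555.

1.86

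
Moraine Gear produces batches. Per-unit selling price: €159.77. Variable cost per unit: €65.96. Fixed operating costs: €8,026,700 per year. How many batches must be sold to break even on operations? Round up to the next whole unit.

Each unit contributes €159.77 − €65.96 = €93.81.
Units to break even: €8,026,700 ÷ €93.81 = 85,563.37, rounded up to 85,564.

85,564 batches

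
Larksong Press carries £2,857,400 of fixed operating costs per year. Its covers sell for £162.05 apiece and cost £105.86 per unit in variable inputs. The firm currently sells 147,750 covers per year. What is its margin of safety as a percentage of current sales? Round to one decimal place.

Contribution margin per unit = £162.05 − £105.86 = £56.19. Break-even units = £2,857,400 ÷ £56.19 = 50,852.46; break-even revenue = 50,852.46 × £162.05 = £8,240,641.93.
Current sales = 147,750 × £162.05 = £23,942,887.50.
Margin of safety = (£23,942,887.50 − £8,240,641.93) ÷ £23,942,887.50 = 65.6%.

65.6%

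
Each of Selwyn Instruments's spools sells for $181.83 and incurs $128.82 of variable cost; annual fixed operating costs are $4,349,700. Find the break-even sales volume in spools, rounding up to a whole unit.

82,055 spools

Contribution margin per unit = $181.83 − $128.82 = $53.01.
Break-even Q = $4,349,700 / $53.01 = 82,054.33 → 82,055 spools.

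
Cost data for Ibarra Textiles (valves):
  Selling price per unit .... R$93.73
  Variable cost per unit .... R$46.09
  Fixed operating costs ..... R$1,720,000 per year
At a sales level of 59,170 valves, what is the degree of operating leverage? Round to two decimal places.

Contribution at this volume is 59,170 × R$47.64 = R$2,818,858.80.
Subtracting fixed costs: EBIT = R$2,818,858.80 − R$1,720,000 = R$1,098,858.80.
So DOL = total CM / EBIT = R$2,818,858.80 / R$1,098,858.80 = 2.5653.

2.57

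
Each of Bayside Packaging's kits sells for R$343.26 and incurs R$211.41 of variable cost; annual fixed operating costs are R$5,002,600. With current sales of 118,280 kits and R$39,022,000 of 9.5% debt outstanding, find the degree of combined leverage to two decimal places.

At 118,280 units, contribution = 118,280 × R$131.85 = R$15,595,218.00.
Subtracting fixed costs: EBIT = R$15,595,218.00 − R$5,002,600 = R$10,592,618.00. Interest = R$3,707,090.00, so EBIT − I = R$6,885,528.00.
Degree of total leverage = total CM / (EBIT − interest) = R$15,595,218.00 / R$6,885,528.00 = 2.2649.

2.26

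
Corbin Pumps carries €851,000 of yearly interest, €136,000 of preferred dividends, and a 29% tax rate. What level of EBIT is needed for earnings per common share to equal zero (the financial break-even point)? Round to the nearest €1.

Grossing the preferred dividend up to pre-tax terms: €136,000 / (1 − 0.29) = €191,549.30.
Financial break-even EBIT = interest + D_p ÷ (1 − t) = €851,000 + €191,549.30 = €1,042,549.30.

€1,042,549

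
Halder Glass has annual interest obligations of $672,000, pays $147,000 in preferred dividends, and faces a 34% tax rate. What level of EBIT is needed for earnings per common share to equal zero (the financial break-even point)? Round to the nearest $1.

Grossing the preferred dividend up to pre-tax terms: $147,000 / (1 − 0.34) = $222,727.27.
Financial break-even EBIT = interest + D_p ÷ (1 − t) = $672,000 + $222,727.27 = $894,727.27.

$894,727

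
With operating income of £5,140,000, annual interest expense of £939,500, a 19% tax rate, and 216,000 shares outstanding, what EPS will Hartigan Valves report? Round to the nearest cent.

£15.75

Pre-tax income = £5,140,000 − £939,500.00 = £4,200,500.00.
After tax at 19%: net income = £4,200,500.00 × 0.81 = £3,402,405.00.
EPS = £3,402,405.00 ÷ 216,000 = £15.75.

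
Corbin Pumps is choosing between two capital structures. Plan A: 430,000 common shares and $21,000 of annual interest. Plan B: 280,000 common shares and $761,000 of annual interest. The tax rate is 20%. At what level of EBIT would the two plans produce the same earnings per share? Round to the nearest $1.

Set EPS_A = EPS_B: (EBIT − $21,000)(1 − 0.20) ÷ 430,000 = (EBIT − $761,000)(1 − 0.20) ÷ 280,000.
Cancelling (1 − t) and cross-multiplying: 280,000·(EBIT − 21,000) = 430,000·(EBIT − 761,000).
EBIT × (430,000 − 280,000) = 761,000 × 430,000 − 21,000 × 280,000 = 321,350,000,000, so EBIT = 321,350,000,000 ÷ 150,000 = 2,142,333.33.

$2,142,333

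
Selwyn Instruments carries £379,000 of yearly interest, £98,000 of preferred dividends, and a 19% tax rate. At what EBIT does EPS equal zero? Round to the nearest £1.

£499,988

Grossing the preferred dividend up to pre-tax terms: £98,000 / (1 − 0.19) = £120,987.65.
EPS = 0 when EBIT covers interest plus the pre-tax preferred burden: £379,000 + £120,987.65 = £499,987.65.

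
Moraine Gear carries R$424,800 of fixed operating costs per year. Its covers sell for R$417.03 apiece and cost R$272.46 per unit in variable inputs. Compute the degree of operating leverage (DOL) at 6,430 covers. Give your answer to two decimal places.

1.84

Total contribution margin = 6,430 × R$144.57 = R$929,585.10.
Subtracting fixed costs: EBIT = R$929,585.10 − R$424,800 = R$504,785.10.
Degree of operating leverage = R$929,585.10 / R$504,785.10 = 1.8415.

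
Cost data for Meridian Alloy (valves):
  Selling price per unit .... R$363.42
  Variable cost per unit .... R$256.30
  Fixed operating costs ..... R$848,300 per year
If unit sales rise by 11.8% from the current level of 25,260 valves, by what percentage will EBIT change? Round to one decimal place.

+17.2%

At 25,260 units, contribution = 25,260 × R$107.12 = R$2,705,851.20.
EBIT = R$2,705,851.20 − R$848,300 = R$1,857,551.20.
So DOL = total CM / EBIT = R$2,705,851.20 / R$1,857,551.20 = 1.4567.
So EBIT moves 1.4567 × (+11.8%) = +17.2%.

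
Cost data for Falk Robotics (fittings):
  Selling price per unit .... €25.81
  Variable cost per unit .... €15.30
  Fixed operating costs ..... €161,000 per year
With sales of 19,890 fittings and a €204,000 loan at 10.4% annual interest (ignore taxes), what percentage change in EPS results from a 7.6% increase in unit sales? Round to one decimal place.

+59.2%

Total contribution margin = 19,890 × €10.51 = €209,043.90.
Operating income = contribution − fixed costs = €209,043.90 − €161,000 = €48,043.90.
After interest of €21,216.00, pre-tax earnings = €26,827.90.
DCL = total CM / (EBIT − I) = €209,043.90 / €26,827.90 = 7.7920.
EPS therefore changes by 7.7920 × (+7.6%) = +59.2%.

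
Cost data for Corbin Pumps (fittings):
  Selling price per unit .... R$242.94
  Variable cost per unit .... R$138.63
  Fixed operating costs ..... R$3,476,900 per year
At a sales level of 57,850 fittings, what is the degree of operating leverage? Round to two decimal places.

2.36

At 57,850 units, contribution = 57,850 × R$104.31 = R$6,034,333.50.
Subtracting fixed costs: EBIT = R$6,034,333.50 − R$3,476,900 = R$2,557,433.50.
So DOL = total CM / EBIT = R$6,034,333.50 / R$2,557,433.50 = 2.3595.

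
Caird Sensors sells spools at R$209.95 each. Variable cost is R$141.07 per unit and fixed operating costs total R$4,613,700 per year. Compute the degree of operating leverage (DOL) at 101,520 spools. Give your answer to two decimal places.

At 101,520 units, contribution = 101,520 × R$68.88 = R$6,992,697.60.
Subtracting fixed costs: EBIT = R$6,992,697.60 − R$4,613,700 = R$2,378,997.60.
Degree of operating leverage = R$6,992,697.60 / R$2,378,997.60 = 2.9393.

2.94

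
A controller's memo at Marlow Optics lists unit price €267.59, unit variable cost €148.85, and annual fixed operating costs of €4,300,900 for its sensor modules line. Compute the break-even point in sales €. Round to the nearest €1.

€9,692,419

CM per unit = €267.59 − €148.85 = €118.74; CM ratio = €118.74 / €267.59 = 0.4437.
Break-even sales = FC ÷ CM ratio = €4,300,900 × €267.59 / €118.74 = €9,692,419.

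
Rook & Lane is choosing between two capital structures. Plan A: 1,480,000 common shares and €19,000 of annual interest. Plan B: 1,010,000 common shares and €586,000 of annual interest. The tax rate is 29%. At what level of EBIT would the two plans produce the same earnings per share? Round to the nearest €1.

At indifference, (EBIT − 19,000)(1 − t)/1,480,000 = (EBIT − 586,000)(1 − t)/1,010,000.
The (1 − t) factor cancels: (EBIT − 19,000) × 1,010,000 = (EBIT − 586,000) × 1,480,000.
Solving, EBIT = (586,000·1,480,000 − 19,000·1,010,000) / (1,480,000 − 1,010,000) = 848,090,000,000 / 470,000 = 1,804,446.81.

€1,804,447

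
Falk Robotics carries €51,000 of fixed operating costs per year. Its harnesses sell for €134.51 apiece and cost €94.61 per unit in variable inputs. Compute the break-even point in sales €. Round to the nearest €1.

€171,930

CM per unit = €134.51 − €94.61 = €39.90; CM ratio = €39.90 / €134.51 = 0.2966.
Break-even revenue = fixed costs × price ÷ CM = €51,000 × €134.51 ÷ €39.90 = €171,930.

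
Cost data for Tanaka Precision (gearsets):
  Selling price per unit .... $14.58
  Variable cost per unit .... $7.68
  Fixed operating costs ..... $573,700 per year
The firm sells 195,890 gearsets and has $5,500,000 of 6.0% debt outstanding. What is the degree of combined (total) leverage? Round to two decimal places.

3.02

Contribution at this volume is 195,890 × $6.90 = $1,351,641.00.
EBIT = $1,351,641.00 − $573,700 = $777,941.00. Interest = $330,000.00.
DOL = $1,351,641.00 ÷ $777,941.00 = 1.7375; DFL = $777,941.00 ÷ $447,941.00 = 1.7367.
DCL = DOL × DFL = 1.7375 × 1.7367 = 3.0175.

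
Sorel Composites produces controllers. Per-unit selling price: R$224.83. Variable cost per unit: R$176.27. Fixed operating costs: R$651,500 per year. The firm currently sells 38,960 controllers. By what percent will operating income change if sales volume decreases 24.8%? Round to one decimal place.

-37.8%

Contribution at this volume is 38,960 × R$48.56 = R$1,891,897.60.
Subtracting fixed costs: EBIT = R$1,891,897.60 − R$651,500 = R$1,240,397.60.
DOL = contribution ÷ EBIT = R$1,891,897.60 ÷ R$1,240,397.60 = 1.5252.
So EBIT moves 1.5252 × (-24.8%) = -37.8%.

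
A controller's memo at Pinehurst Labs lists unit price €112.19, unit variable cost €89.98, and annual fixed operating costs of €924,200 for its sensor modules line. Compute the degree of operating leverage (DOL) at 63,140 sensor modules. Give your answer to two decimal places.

Contribution at this volume is 63,140 × €22.21 = €1,402,339.40.
Operating income = contribution − fixed costs = €1,402,339.40 − €924,200 = €478,139.40.
Degree of operating leverage = €1,402,339.40 / €478,139.40 = 2.9329.

2.93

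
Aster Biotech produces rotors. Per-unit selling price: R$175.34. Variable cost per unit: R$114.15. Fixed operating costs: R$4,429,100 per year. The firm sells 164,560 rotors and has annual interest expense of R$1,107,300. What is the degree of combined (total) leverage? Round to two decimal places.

2.22

Contribution at this volume is 164,560 × R$61.19 = R$10,069,426.40.
EBIT = R$10,069,426.40 − R$4,429,100 = R$5,640,326.40. Interest = R$1,107,300.00.
DOL = R$10,069,426.40 ÷ R$5,640,326.40 = 1.7853; DFL = R$5,640,326.40 ÷ R$4,533,026.40 = 1.2443.
Combined leverage = 1.7853 × 1.2443 = 2.2214.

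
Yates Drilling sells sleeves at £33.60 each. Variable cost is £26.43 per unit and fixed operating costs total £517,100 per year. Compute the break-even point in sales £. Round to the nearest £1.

Contribution margin per unit = £33.60 − £26.43 = £7.17, a CM ratio of £7.17 ÷ £33.60 = 0.2134.
Break-even revenue = fixed costs × price ÷ CM = £517,100 × £33.60 ÷ £7.17 = £2,423,230.

£2,423,230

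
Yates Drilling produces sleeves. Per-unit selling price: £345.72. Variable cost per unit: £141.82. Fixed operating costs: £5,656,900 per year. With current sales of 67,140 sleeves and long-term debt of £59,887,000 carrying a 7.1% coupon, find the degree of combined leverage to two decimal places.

Contribution at this volume is 67,140 × £203.90 = £13,689,846.00.
Operating income = contribution − fixed costs = £13,689,846.00 − £5,656,900 = £8,032,946.00. Interest = £4,251,977.00, so EBIT − I = £3,780,969.00.
Degree of total leverage = total CM / (EBIT − interest) = £13,689,846.00 / £3,780,969.00 = 3.6207.

3.62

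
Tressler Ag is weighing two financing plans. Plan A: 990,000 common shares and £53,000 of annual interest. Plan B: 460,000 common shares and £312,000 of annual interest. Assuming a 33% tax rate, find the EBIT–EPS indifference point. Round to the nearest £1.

£536,792

At indifference, (EBIT − 53,000)(1 − t)/990,000 = (EBIT − 312,000)(1 − t)/460,000.
The (1 − t) factor cancels: (EBIT − 53,000) × 460,000 = (EBIT − 312,000) × 990,000.
Solving, EBIT = (312,000·990,000 − 53,000·460,000) / (990,000 − 460,000) = 284,500,000,000 / 530,000 = 536,792.45.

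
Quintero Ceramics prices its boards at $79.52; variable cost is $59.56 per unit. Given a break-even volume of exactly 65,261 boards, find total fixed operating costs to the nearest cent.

$1,302,609.56

Contribution margin per unit = $79.52 − $59.56 = $19.96.
Since BE = FC / CM, FC = 65,261 × $19.96 = $1,302,609.56.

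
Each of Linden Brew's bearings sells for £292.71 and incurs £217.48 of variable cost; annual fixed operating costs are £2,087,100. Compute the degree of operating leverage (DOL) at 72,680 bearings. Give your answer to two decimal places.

At 72,680 units, contribution = 72,680 × £75.23 = £5,467,716.40.
Operating income = contribution − fixed costs = £5,467,716.40 − £2,087,100 = £3,380,616.40.
DOL = contribution ÷ EBIT = £5,467,716.40 ÷ £3,380,616.40 = 1.6174.

1.62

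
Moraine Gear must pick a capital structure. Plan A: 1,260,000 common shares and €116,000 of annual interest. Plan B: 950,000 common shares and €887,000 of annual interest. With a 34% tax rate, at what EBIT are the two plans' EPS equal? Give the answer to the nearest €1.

€3,249,742

At indifference, (EBIT − 116,000)(1 − t)/1,260,000 = (EBIT − 887,000)(1 − t)/950,000.
The (1 − t) factor cancels: (EBIT − 116,000) × 950,000 = (EBIT − 887,000) × 1,260,000.
EBIT × (1,260,000 − 950,000) = 887,000 × 1,260,000 − 116,000 × 950,000 = 1,007,420,000,000, so EBIT = 1,007,420,000,000 ÷ 310,000 = 3,249,741.94.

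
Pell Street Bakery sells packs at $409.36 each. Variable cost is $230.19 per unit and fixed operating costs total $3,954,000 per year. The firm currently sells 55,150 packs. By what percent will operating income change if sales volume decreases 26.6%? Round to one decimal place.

-44.3%

At 55,150 units, contribution = 55,150 × $179.17 = $9,881,225.50.
Subtracting fixed costs: EBIT = $9,881,225.50 − $3,954,000 = $5,927,225.50.
DOL = contribution ÷ EBIT = $9,881,225.50 ÷ $5,927,225.50 = 1.6671.
%ΔEBIT = DOL × %ΔSales = 1.6671 × -26.6% = -44.3%.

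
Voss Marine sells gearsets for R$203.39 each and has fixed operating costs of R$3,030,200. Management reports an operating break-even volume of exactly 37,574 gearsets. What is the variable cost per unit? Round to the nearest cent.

R$122.74

At break-even, FC = Q × (P − VC), so P − VC = R$3,030,200 ÷ 37,574 = R$80.6462.
Variable cost per unit = R$203.39 − R$80.6462 = R$122.74.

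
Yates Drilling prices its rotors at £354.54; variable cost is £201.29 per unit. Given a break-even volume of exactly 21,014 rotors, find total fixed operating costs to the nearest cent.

Each unit contributes £354.54 − £201.29 = £153.25.
Fixed costs = break-even units × CM = 21,014 × £153.25 = £3,220,395.50.

£3,220,395.50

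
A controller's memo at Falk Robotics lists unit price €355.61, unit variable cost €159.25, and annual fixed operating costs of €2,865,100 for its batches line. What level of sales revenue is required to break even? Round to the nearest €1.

Contribution margin per unit = €355.61 − €159.25 = €196.36, a CM ratio of €196.36 ÷ €355.61 = 0.5522.
Break-even sales = FC ÷ CM ratio = €2,865,100 × €355.61 / €196.36 = €5,188,726.

€5,188,726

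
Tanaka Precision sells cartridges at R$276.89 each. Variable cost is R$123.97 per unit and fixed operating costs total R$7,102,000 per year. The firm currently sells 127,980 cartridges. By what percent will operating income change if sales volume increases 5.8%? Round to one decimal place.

At 127,980 units, contribution = 127,980 × R$152.92 = R$19,570,701.60.
Subtracting fixed costs: EBIT = R$19,570,701.60 − R$7,102,000 = R$12,468,701.60.
DOL = contribution ÷ EBIT = R$19,570,701.60 ÷ R$12,468,701.60 = 1.5696.
Operating income changes by 1.5696 × +5.8% = +9.1%.

+9.1%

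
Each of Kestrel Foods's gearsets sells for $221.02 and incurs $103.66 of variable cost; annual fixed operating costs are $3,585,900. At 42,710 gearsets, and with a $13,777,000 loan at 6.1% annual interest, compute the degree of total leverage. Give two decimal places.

8.55

Contribution at this volume is 42,710 × $117.36 = $5,012,445.60.
Operating income = contribution − fixed costs = $5,012,445.60 − $3,585,900 = $1,426,545.60. Interest = $840,397.00, so EBIT − I = $586,148.60.
Degree of total leverage = total CM / (EBIT − interest) = $5,012,445.60 / $586,148.60 = 8.5515.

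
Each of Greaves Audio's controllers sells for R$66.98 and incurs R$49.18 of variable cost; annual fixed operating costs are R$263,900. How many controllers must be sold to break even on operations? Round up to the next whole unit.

Each unit contributes R$66.98 − R$49.18 = R$17.80.
Break-even Q = R$263,900 / R$17.80 = 14,825.84 → 14,826 controllers.

14,826 controllers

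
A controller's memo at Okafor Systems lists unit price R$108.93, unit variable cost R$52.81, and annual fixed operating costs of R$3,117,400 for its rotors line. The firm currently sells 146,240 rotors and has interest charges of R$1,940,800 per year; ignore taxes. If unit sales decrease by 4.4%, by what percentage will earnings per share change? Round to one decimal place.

Total contribution margin = 146,240 × R$56.12 = R$8,206,988.80.
Subtracting fixed costs: EBIT = R$8,206,988.80 − R$3,117,400 = R$5,089,588.80.
After interest of R$1,940,800.00, pre-tax earnings = R$3,148,788.80.
DCL = total CM / (EBIT − I) = R$8,206,988.80 / R$3,148,788.80 = 2.6064.
%ΔEPS = DCL × %ΔSales = 2.6064 × -4.4% = -11.5%.

-11.5%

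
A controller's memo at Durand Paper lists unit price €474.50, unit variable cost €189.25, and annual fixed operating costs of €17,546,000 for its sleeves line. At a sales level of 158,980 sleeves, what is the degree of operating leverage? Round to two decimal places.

1.63

Total contribution margin = 158,980 × €285.25 = €45,349,045.00.
Subtracting fixed costs: EBIT = €45,349,045.00 − €17,546,000 = €27,803,045.00.
DOL = contribution ÷ EBIT = €45,349,045.00 ÷ €27,803,045.00 = 1.6311.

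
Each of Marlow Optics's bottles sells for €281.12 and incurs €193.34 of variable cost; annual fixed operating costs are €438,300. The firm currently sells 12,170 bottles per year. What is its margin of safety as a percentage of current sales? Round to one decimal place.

Contribution margin per unit = €281.12 − €193.34 = €87.78. Break-even units = €438,300 ÷ €87.78 = 4,993.16; break-even revenue = 4,993.16 × €281.12 = €1,403,678.47.
Actual sales revenue = 12,170 × €281.12 = €3,421,230.40.
Margin of safety = (€3,421,230.40 − €1,403,678.47) ÷ €3,421,230.40 = 59.0%.

59.0%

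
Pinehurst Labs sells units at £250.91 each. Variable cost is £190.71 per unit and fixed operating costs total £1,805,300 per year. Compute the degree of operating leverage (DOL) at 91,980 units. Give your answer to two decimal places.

Contribution at this volume is 91,980 × £60.20 = £5,537,196.00.
EBIT = £5,537,196.00 − £1,805,300 = £3,731,896.00.
So DOL = total CM / EBIT = £5,537,196.00 / £3,731,896.00 = 1.4837.

1.48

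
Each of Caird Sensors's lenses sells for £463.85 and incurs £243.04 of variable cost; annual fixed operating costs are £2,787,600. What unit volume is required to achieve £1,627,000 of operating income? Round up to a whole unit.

Unit CM = price − variable cost = £463.85 − £243.04 = £220.81.
Units = (FC + target) / CM = (£2,787,600 + £1,627,000) / £220.81 = 19,992.75, so 19,993 lenses.

19,993 lenses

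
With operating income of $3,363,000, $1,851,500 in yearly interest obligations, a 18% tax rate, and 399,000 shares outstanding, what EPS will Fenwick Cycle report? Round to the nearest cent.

Pre-tax income = $3,363,000 − $1,851,500.00 = $1,511,500.00.
Net income = $1,511,500.00 × (1 − 0.18) = $1,239,430.00.
Per share: $1,239,430.00 / 399,000 shares = $3.11.

$3.11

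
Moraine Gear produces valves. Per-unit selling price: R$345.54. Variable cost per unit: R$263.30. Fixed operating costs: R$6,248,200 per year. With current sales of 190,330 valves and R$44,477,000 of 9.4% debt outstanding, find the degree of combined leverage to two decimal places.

Contribution at this volume is 190,330 × R$82.24 = R$15,652,739.20.
EBIT = R$15,652,739.20 − R$6,248,200 = R$9,404,539.20. Interest = R$4,180,838.00, so EBIT − I = R$5,223,701.20.
Degree of total leverage = total CM / (EBIT − interest) = R$15,652,739.20 / R$5,223,701.20 = 2.9965.

3.00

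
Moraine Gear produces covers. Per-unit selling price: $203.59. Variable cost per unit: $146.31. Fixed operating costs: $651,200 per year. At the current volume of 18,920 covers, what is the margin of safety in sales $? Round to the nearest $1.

Unit CM = price − variable cost = $203.59 − $146.31 = $57.28. Break-even units = $651,200 ÷ $57.28 = 11,368.72; break-even revenue = 11,368.72 × $203.59 = $2,314,556.70.
Current sales = 18,920 × $203.59 = $3,851,922.80.
Margin of safety = $3,851,922.80 − $2,314,556.70 = $1,537,366.

$1,537,366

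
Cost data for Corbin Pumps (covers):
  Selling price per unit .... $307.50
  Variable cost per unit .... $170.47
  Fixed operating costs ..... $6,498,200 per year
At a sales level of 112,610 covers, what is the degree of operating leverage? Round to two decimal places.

Total contribution margin = 112,610 × $137.03 = $15,430,948.30.
Subtracting fixed costs: EBIT = $15,430,948.30 − $6,498,200 = $8,932,748.30.
DOL = contribution ÷ EBIT = $15,430,948.30 ÷ $8,932,748.30 = 1.7275.

1.73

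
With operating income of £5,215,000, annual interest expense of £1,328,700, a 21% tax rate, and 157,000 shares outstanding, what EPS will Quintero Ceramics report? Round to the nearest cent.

£19.56

Interest = £1,328,700.00, so EBT = £5,215,000 − £1,328,700.00 = £3,886,300.00.
Net income = £3,886,300.00 × (1 − 0.21) = £3,070,177.00.
Per share: £3,070,177.00 / 157,000 shares = £19.56.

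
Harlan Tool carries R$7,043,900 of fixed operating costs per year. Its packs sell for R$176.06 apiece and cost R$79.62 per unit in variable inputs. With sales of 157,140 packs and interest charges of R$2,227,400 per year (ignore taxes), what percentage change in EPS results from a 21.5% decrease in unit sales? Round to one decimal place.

-55.4%

Contribution at this volume is 157,140 × R$96.44 = R$15,154,581.60.
Operating income = contribution − fixed costs = R$15,154,581.60 − R$7,043,900 = R$8,110,681.60.
Interest = R$2,227,400.00, so EBIT − I = R$5,883,281.60.
DCL = total CM / (EBIT − I) = R$15,154,581.60 / R$5,883,281.60 = 2.5759.
EPS therefore changes by 2.5759 × (-21.5%) = -55.4%.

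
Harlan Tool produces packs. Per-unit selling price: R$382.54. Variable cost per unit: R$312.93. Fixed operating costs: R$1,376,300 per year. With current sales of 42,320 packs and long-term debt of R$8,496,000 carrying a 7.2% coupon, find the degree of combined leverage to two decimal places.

Contribution at this volume is 42,320 × R$69.61 = R$2,945,895.20.
EBIT = R$2,945,895.20 − R$1,376,300 = R$1,569,595.20. Interest = R$611,712.00, so EBIT − I = R$957,883.20.
Degree of total leverage = total CM / (EBIT − interest) = R$2,945,895.20 / R$957,883.20 = 3.0754.

3.08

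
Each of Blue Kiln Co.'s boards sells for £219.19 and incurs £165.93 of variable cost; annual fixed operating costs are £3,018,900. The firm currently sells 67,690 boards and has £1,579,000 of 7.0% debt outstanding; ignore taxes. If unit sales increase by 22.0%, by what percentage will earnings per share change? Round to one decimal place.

Total contribution margin = 67,690 × £53.26 = £3,605,169.40.
Operating income = contribution − fixed costs = £3,605,169.40 − £3,018,900 = £586,269.40.
Interest = £110,530.00, so EBIT − I = £475,739.40.
Degree of combined leverage = contribution ÷ (EBIT − I) = £3,605,169.40 ÷ £475,739.40 = 7.5780.
EPS therefore changes by 7.5780 × (+22.0%) = +166.7%.

+166.7%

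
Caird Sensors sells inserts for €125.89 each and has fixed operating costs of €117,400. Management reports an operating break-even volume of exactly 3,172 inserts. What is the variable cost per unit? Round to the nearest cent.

At break-even, FC = Q × (P − VC), so P − VC = €117,400 ÷ 3,172 = €37.0113.
Hence VC = price − CM = €125.89 − €37.0113 = €88.88.

€88.88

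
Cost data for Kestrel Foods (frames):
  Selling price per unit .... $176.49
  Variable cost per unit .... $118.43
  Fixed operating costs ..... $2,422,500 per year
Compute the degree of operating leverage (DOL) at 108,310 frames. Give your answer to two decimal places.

1.63

Contribution at this volume is 108,310 × $58.06 = $6,288,478.60.
EBIT = $6,288,478.60 − $2,422,500 = $3,865,978.60.
Degree of operating leverage = $6,288,478.60 / $3,865,978.60 = 1.6266.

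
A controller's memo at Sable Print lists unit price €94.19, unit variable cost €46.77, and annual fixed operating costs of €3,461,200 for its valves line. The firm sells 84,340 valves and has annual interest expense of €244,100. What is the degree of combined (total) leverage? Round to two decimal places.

Contribution at this volume is 84,340 × €47.42 = €3,999,402.80.
Subtracting fixed costs: EBIT = €3,999,402.80 − €3,461,200 = €538,202.80. Interest = €244,100.00.
DOL = €3,999,402.80 ÷ €538,202.80 = 7.4310; DFL = €538,202.80 ÷ €294,102.80 = 1.8300.
DCL = DOL × DFL = 7.4310 × 1.8300 = 13.5987.

13.60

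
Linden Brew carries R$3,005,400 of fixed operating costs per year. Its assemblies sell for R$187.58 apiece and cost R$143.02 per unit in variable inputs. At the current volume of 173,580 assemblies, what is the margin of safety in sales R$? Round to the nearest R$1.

Each unit contributes R$187.58 − R$143.02 = R$44.56. Break-even units = R$3,005,400 ÷ R$44.56 = 67,446.14; break-even revenue = 67,446.14 × R$187.58 = R$12,651,546.95.
Current sales = 173,580 × R$187.58 = R$32,560,136.40.
Margin of safety = R$32,560,136.40 − R$12,651,546.95 = R$19,908,589.

R$19,908,589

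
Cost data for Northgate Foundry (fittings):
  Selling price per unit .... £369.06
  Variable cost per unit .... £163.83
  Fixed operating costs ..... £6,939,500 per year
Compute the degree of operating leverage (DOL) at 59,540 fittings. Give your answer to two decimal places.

Total contribution margin = 59,540 × £205.23 = £12,219,394.20.
Operating income = contribution − fixed costs = £12,219,394.20 − £6,939,500 = £5,279,894.20.
Degree of operating leverage = £12,219,394.20 / £5,279,894.20 = 2.3143.

2.31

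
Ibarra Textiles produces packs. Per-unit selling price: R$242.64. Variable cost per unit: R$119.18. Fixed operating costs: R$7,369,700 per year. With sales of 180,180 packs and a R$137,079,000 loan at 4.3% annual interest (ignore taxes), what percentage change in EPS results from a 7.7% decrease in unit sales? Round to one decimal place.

Total contribution margin = 180,180 × R$123.46 = R$22,245,022.80.
EBIT = R$22,245,022.80 − R$7,369,700 = R$14,875,322.80.
Interest = R$5,894,397.00, so EBIT − I = R$8,980,925.80.
Degree of combined leverage = contribution ÷ (EBIT − I) = R$22,245,022.80 ÷ R$8,980,925.80 = 2.4769.
%ΔEPS = DCL × %ΔSales = 2.4769 × -7.7% = -19.1%.

-19.1%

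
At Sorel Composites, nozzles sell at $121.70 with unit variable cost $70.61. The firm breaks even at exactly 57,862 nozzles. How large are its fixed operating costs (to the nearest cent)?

$2,956,169.58

Contribution margin per unit = $121.70 − $70.61 = $51.09.
Since BE = FC / CM, FC = 57,862 × $51.09 = $2,956,169.58.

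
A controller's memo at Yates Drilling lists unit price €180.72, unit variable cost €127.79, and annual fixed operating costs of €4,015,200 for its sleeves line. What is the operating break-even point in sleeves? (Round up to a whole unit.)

75,859 sleeves

Each unit contributes €180.72 − €127.79 = €52.93.
Break-even Q = €4,015,200 / €52.93 = 75,858.68 → 75,859 sleeves.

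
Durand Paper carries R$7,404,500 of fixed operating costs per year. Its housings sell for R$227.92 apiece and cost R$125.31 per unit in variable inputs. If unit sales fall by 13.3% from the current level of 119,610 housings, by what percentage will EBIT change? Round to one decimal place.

Contribution at this volume is 119,610 × R$102.61 = R$12,273,182.10.
Subtracting fixed costs: EBIT = R$12,273,182.10 − R$7,404,500 = R$4,868,682.10.
So DOL = total CM / EBIT = R$12,273,182.10 / R$4,868,682.10 = 2.5208.
%ΔEBIT = DOL × %ΔSales = 2.5208 × -13.3% = -33.5%.

-33.5%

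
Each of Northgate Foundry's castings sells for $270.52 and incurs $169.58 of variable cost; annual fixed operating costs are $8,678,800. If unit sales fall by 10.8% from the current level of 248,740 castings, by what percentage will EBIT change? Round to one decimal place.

-16.5%

At 248,740 units, contribution = 248,740 × $100.94 = $25,107,815.60.
EBIT = $25,107,815.60 − $8,678,800 = $16,429,015.60.
So DOL = total CM / EBIT = $25,107,815.60 / $16,429,015.60 = 1.5283.
So EBIT moves 1.5283 × (-10.8%) = -16.5%.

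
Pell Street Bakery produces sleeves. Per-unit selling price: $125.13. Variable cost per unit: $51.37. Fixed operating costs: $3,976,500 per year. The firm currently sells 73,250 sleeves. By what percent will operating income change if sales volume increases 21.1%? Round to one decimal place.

Total contribution margin = 73,250 × $73.76 = $5,402,920.00.
Operating income = contribution − fixed costs = $5,402,920.00 − $3,976,500 = $1,426,420.00.
Degree of operating leverage = $5,402,920.00 / $1,426,420.00 = 3.7877.
So EBIT moves 3.7877 × (+21.1%) = +79.9%.

+79.9%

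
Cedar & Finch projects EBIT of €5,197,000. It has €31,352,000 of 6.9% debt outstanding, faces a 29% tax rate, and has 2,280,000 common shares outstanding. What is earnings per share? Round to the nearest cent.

Pre-tax income = €5,197,000 − €2,163,288.00 = €3,033,712.00.
After tax at 29%: net income = €3,033,712.00 × 0.71 = €2,153,935.52.
Per share: €2,153,935.52 / 2,280,000 shares = €0.94.

€0.94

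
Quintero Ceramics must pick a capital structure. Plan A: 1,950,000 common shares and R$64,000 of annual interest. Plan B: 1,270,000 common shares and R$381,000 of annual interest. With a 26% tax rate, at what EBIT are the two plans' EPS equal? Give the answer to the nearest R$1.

Set EPS_A = EPS_B: (EBIT − R$64,000)(1 − 0.26) ÷ 1,950,000 = (EBIT − R$381,000)(1 − 0.26) ÷ 1,270,000.
Cancelling (1 − t) and cross-multiplying: 1,270,000·(EBIT − 64,000) = 1,950,000·(EBIT − 381,000).
Solving, EBIT = (381,000·1,950,000 − 64,000·1,270,000) / (1,950,000 − 1,270,000) = 661,670,000,000 / 680,000 = 973,044.12.

R$973,044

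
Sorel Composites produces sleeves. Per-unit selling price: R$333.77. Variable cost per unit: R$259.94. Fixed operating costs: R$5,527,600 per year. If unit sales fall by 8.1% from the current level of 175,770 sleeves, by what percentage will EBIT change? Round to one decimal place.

At 175,770 units, contribution = 175,770 × R$73.83 = R$12,977,099.10.
Subtracting fixed costs: EBIT = R$12,977,099.10 − R$5,527,600 = R$7,449,499.10.
DOL = contribution ÷ EBIT = R$12,977,099.10 ÷ R$7,449,499.10 = 1.7420.
So EBIT moves 1.7420 × (-8.1%) = -14.1%.

-14.1%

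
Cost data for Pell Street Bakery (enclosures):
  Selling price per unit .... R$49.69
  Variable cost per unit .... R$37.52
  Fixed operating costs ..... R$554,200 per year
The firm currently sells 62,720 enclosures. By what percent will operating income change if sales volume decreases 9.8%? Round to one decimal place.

At 62,720 units, contribution = 62,720 × R$12.17 = R$763,302.40.
EBIT = R$763,302.40 − R$554,200 = R$209,102.40.
So DOL = total CM / EBIT = R$763,302.40 / R$209,102.40 = 3.6504.
Operating income changes by 3.6504 × -9.8% = -35.8%.

-35.8%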